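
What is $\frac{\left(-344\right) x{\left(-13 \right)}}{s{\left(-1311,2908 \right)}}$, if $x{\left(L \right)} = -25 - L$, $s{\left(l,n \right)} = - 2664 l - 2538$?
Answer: $\frac{16}{13527} \approx 0.0011828$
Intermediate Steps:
$s{\left(l,n \right)} = -2538 - 2664 l$
$\frac{\left(-344\right) x{\left(-13 \right)}}{s{\left(-1311,2908 \right)}} = \frac{\left(-344\right) \left(-25 - -13\right)}{-2538 - -3492504} = \frac{\left(-344\right) \left(-25 + 13\right)}{-2538 + 3492504} = \frac{\left(-344\right) \left(-12\right)}{3489966} = 4128 \cdot \frac{1}{3489966} = \frac{16}{13527}$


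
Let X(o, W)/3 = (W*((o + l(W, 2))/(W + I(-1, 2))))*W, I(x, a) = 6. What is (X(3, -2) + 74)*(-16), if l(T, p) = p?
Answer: -1424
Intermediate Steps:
X(o, W) = 3*W**2*(2 + o)/(6 + W) (X(o, W) = 3*((W*((o + 2)/(W + 6)))*W) = 3*((W*((2 + o)/(6 + W)))*W) = 3*((W*(2 + o)/(6 + W))*W) = 3*(W**2*(2 + o)/(6 + W)) = 3*W**2*(2 + o)/(6 + W))
(X(3, -2) + 74)*(-16) = (3*(-2)**2*(2 + 3)/(6 - 2) + 74)*(-16) = (3*4*5/4 + 74)*(-16) = (3*4*(1/4)*5 + 74)*(-16) = (15 + 74)*(-16) = 89*(-16) = -1424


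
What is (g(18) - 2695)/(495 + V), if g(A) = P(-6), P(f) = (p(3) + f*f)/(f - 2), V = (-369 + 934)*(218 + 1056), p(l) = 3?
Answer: -21599/5762440 ≈ -0.0037482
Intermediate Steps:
V = 719810 (V = 565*1274 = 719810)
P(f) = (3 + f**2)/(-2 + f) (P(f) = (3 + f*f)/(f - 2) = (3 + f**2)/(-2 + f))
g(A) = -39/8 (g(A) = (3 + (-6)**2)/(-2 - 6) = (3 + 36)/(-8) = -1/8*39 = -39/8)
(g(18) - 2695)/(495 + V) = (-39/8 - 2695)/(495 + 719810) = -21599/8/720305 = -21599/8*1/720305 = -21599/5762440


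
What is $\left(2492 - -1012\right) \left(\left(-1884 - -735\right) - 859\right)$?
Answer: $-7036032$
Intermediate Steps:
$\left(2492 - -1012\right) \left(\left(-1884 - -735\right) - 859\right) = \left(2492 + 1012\right) \left(\left(-1884 + 735\right) - 859\right) = 3504 \left(-1149 - 859\right) = 3504 \left(-2008\right) = -7036032$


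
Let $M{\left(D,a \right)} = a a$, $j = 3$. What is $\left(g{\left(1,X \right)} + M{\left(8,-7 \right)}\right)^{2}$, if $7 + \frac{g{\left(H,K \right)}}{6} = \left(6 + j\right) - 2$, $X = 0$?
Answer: $2401$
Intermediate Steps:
$g{\left(H,K \right)} = 0$ ($g{\left(H,K \right)} = -42 + 6 \left(\left(6 + 3\right) - 2\right) = -42 + 6 \left(9 - 2\right) = -42 + 6 \cdot 7 = -42 + 42 = 0$)
$M{\left(D,a \right)} = a^{2}$
$\left(g{\left(1,X \right)} + M{\left(8,-7 \right)}\right)^{2} = \left(0 + \left(-7\right)^{2}\right)^{2} = \left(0 + 49\right)^{2} = 49^{2} = 2401$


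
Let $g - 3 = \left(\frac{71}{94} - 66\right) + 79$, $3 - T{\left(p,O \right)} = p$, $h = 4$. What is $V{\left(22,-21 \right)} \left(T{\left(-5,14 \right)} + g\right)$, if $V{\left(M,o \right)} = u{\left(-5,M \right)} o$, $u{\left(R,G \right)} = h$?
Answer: $- \frac{97734}{47} \approx -2079.4$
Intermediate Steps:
$T{\left(p,O \right)} = 3 - p$
$u{\left(R,G \right)} = 4$
$V{\left(M,o \right)} = 4 o$
$g = \frac{1575}{94}$ ($g = 3 + \left(\left(\frac{71}{94} - 66\right) + 79\right) = 3 + \left(- \frac{6133}{94} + 79\right) = 3 + \frac{1293}{94} = \frac{1575}{94} \approx 16.755$)
$V{\left(22,-21 \right)} \left(T{\left(-5,14 \right)} + g\right) = 4 \left(-21\right) \left(\left(3 - -5\right) + \frac{1575}{94}\right) = - 84 \left(\left(3 + 5\right) + \frac{1575}{94}\right) = - 84 \left(8 + \frac{1575}{94}\right) = \left(-84\right) \frac{2327}{94} = - \frac{97734}{47}$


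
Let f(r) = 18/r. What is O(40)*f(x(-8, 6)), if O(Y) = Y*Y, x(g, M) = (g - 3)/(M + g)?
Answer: 57600/11 ≈ 5236.4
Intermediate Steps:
x(g, M) = (-3 + g)/(M + g)
O(Y) = Y**2
O(40)*f(x(-8, 6)) = 40**2*(18/(((-3 - 8)/(6 - 8)))) = 1600*(18/((-11/(-2)))) = 1600*(18/((-1/2*(-11)))) = 1600*(18/(11/2)) = 1600*(18*(2/11)) = 1600*(36/11) = 57600/11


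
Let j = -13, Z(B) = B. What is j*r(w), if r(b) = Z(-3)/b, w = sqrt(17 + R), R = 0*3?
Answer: 39*sqrt(17)/17 ≈ 9.4589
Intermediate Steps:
R = 0
w = sqrt(17) (w = sqrt(17 + 0) = sqrt(17) ≈ 4.1231)
r(b) = -3/b
j*r(w) = -(-39)/(sqrt(17)) = -(-39)*sqrt(17)/17 = 39*sqrt(17)/17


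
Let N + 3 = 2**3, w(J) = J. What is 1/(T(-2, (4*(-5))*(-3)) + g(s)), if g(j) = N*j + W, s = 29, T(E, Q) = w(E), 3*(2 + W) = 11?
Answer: 3/434 ≈ 0.0069124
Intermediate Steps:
W = 5/3 (W = -2 + (1/3)*11 = -2 + 11/3 = 5/3 ≈ 1.6667)
T(E, Q) = E
N = 5 (N = -3 + 2**3 = -3 + 8 = 5)
g(j) = 5/3 + 5*j (g(j) = 5*j + 5/3 = 5/3 + 5*j)
1/(T(-2, (4*(-5))*(-3)) + g(s)) = 1/(-2 + (5/3 + 5*29)) = 1/(-2 + (5/3 + 145)) = 1/(-2 + 440/3) = 1/(434/3) = 3/434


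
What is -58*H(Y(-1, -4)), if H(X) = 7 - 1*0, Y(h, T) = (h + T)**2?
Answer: -406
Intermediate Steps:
Y(h, T) = (T + h)**2
H(X) = 7 (H(X) = 7 + 0 = 7)
-58*H(Y(-1, -4)) = -58*7 = -406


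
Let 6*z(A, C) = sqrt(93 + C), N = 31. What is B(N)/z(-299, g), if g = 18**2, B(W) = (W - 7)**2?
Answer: 1152*sqrt(417)/139 ≈ 169.24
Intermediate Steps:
B(W) = (-7 + W)**2
g = 324
z(A, C) = sqrt(93 + C)/6
B(N)/z(-299, g) = (-7 + 31)**2/((sqrt(93 + 324)/6)) = 24**2/((sqrt(417)/6)) = 576*(2*sqrt(417)/139) = 1152*sqrt(417)/139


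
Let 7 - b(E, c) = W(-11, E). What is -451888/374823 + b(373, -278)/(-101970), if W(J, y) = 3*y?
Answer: -281865532/235930255 ≈ -1.1947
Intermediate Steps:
b(E, c) = 7 - 3*E
-451888/374823 + b(373, -278)/(-101970) = -451888/374823 + (7 - 3*373)/(-101970) = -451888*1/374823 + (7 - 1119)*(-1/101970) = -451888/374823 - 1112*(-1/101970) = -451888/374823 + 556/50985 = -281865532/235930255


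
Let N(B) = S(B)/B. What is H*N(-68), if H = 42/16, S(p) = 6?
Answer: -63/272 ≈ -0.23162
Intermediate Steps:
H = 21/8 (H = 42*(1/16) = 21/8 ≈ 2.6250)
N(B) = 6/B
H*N(-68) = 21*(6/(-68))/8 = 21*(6*(-1/68))/8 = (21/8)*(-3/34) = -63/272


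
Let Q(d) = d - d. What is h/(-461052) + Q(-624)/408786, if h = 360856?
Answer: -90214/115263 ≈ -0.78268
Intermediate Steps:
Q(d) = 0
h/(-461052) + Q(-624)/408786 = 360856/(-461052) + 0/408786 = 360856*(-1/461052) + 0*(1/408786) = -90214/115263 + 0 = -90214/115263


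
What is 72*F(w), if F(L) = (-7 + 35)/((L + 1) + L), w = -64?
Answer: -2016/127 ≈ -15.874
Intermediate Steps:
F(L) = 28/(1 + 2*L) (F(L) = 28/((1 + L) + L) = 28/(1 + 2*L))
72*F(w) = 72*(28/(1 + 2*(-64))) = 72*(28/(1 - 128)) = 72*(28/(-127)) = 72*(28*(-1/127)) = 72*(-28/127) = -2016/127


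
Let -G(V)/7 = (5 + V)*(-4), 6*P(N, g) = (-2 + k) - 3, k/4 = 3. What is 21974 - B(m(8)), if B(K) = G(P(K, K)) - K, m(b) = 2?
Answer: 65410/3 ≈ 21803.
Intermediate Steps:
k = 12 (k = 4*3 = 12)
P(N, g) = 7/6 (P(N, g) = ((-2 + 12) - 3)/6 = (10 - 3)/6 = (1/6)*7 = 7/6)
G(V) = 140 + 28*V (G(V) = -7*(5 + V)*(-4) = -7*(-20 - 4*V) = 140 + 28*V)
B(K) = 518/3 - K (B(K) = (140 + 28*(7/6)) - K = (140 + 98/3) - K = 518/3 - K)
21974 - B(m(8)) = 21974 - (518/3 - 1*2) = 21974 - (518/3 - 2) = 21974 - 1*512/3 = 21974 - 512/3 = 65410/3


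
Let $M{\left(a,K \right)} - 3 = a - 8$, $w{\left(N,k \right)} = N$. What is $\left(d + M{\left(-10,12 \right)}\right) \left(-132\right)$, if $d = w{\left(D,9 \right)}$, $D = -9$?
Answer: $3168$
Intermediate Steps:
$d = -9$
$M{\left(a,K \right)} = -5 + a$ ($M{\left(a,K \right)} = 3 + \left(a - 8\right) = 3 + \left(-8 + a\right) = -5 + a$)
$\left(d + M{\left(-10,12 \right)}\right) \left(-132\right) = \left(-9 - 15\right) \left(-132\right) = \left(-24\right) \left(-132\right) = 3168$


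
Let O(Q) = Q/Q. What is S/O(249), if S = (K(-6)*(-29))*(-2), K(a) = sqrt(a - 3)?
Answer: 174*I ≈ 174.0*I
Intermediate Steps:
K(a) = sqrt(-3 + a)
S = 174*I (S = (sqrt(-3 - 6)*(-29))*(-2) = (sqrt(-9)*(-29))*(-2) = ((3*I)*(-29))*(-2) = -87*I*(-2) = 174*I ≈ 174.0*I)
O(Q) = 1
S/O(249) = (174*I)/1 = (174*I)*1 = 174*I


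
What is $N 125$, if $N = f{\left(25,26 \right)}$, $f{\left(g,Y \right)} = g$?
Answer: $3125$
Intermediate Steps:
$N = 25$
$N 125 = 25 \cdot 125 = 3125$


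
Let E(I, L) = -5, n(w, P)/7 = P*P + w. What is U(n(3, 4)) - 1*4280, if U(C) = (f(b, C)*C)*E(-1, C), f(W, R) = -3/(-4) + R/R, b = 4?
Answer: -21775/4 ≈ -5443.8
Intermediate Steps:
n(w, P) = 7*w + 7*P² (n(w, P) = 7*(P*P + w) = 7*(P² + w) = 7*(w + P²) = 7*w + 7*P²)
f(W, R) = 7/4 (f(W, R) = -3*(-¼) + 1 = ¾ + 1 = 7/4)
U(C) = -35*C/4 (U(C) = (7*C/4)*(-5) = -35*C/4)
U(n(3, 4)) - 1*4280 = -35*(7*3 + 7*4²)/4 - 1*4280 = -35*(21 + 7*16)/4 - 4280 = -35*(21 + 112)/4 - 4280 = -35/4*133 - 4280 = -4655/4 - 4280 = -21775/4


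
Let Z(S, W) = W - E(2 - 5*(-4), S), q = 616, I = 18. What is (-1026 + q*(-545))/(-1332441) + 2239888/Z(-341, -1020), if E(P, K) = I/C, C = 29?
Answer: -14423512097254/6572931453 ≈ -2194.4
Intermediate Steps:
E(P, K) = 18/29
Z(S, W) = -18/29 + W (Z(S, W) = W - 1*18/29 = W - 18/29 = -18/29 + W)
(-1026 + q*(-545))/(-1332441) + 2239888/Z(-341, -1020) = (-1026 + 616*(-545))/(-1332441) + 2239888/(-18/29 - 1020) = (-1026 - 335720)*(-1/1332441) + 2239888/(-29598/29) = -336746*(-1/1332441) + 2239888*(-29/29598) = 336746/1332441 - 32478376/14799 = -14423512097254/6572931453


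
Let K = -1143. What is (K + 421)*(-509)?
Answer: 367498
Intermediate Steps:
(K + 421)*(-509) = (-1143 + 421)*(-509) = -722*(-509) = 367498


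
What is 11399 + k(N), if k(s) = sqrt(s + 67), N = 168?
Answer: 11399 + sqrt(235) ≈ 11414.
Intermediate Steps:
k(s) = sqrt(67 + s)
11399 + k(N) = 11399 + sqrt(67 + 168) = 11399 + sqrt(235)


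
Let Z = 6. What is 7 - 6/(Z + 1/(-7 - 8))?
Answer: 533/89 ≈ 5.9888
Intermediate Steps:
7 - 6/(Z + 1/(-7 - 8)) = 7 - 6/(6 + 1/(-7 - 8)) = 7 - 6/(6 + 1/(-15)) = 7 - 6/(6 - 1/15) = 7 - 6/(89/15) = 7 + (15/89)*(-6) = 7 - 90/89 = 533/89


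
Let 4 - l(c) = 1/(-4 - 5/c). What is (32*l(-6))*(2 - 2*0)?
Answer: 5248/19 ≈ 276.21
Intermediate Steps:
l(c) = 4 - 1/(-4 - 5/c)
(32*l(-6))*(2 - 2*0) = (32*((20 + 17*(-6))/(5 + 4*(-6))))*(2 - 2*0) = (32*((20 - 102)/(5 - 24)))*(2 + 0) = (32*(-82/(-19)))*2 = (32*(-1/19*(-82)))*2 = (32*(82/19))*2 = (2624/19)*2 = 5248/19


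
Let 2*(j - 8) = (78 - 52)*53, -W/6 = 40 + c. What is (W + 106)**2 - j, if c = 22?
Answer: 70059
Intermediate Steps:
W = -372 (W = -6*(40 + 22) = -6*62 = -372)
j = 697 (j = 8 + ((78 - 52)*53)/2 = 8 + (26*53)/2 = 8 + (1/2)*1378 = 8 + 689 = 697)
(W + 106)**2 - j = (-372 + 106)**2 - 1*697 = (-266)**2 - 697 = 70756 - 697 = 70059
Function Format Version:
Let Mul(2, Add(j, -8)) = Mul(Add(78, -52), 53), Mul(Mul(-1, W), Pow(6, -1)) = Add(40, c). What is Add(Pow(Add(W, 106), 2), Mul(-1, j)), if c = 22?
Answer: 70059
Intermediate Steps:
W = -372 (W = Mul(-6, Add(40, 22)) = Mul(-6, 62) = -372)
j = 697 (j = Add(8, Mul(Rational(1, 2), Mul(Add(78, -52), 53))) = Add(8, Mul(Rational(1, 2), Mul(26, 53))) = Add(8, Mul(Rational(1, 2), 1378)) = Add(8, 689) = 697)
Add(Pow(Add(W, 106), 2), Mul(-1, j)) = Add(Pow(Add(-372, 106), 2), Mul(-1, 697)) = Add(Pow(-266, 2), -697) = Add(70756, -697) = 70059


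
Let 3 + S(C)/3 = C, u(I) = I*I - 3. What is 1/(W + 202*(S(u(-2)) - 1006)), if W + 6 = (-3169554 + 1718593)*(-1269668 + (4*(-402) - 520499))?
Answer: 1/2599795441345 ≈ 3.8465e-13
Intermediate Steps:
u(I) = -3 + I² (u(I) = I² - 3 = -3 + I²)
S(C) = -9 + 3*C
W = 2599795645769 (W = -6 + (-3169554 + 1718593)*(-1269668 + (4*(-402) - 520499)) = -6 - 1450961*(-1269668 + (-1608 - 520499)) = -6 - 1450961*(-1269668 - 522107) = -6 - 1450961*(-1791775) = -6 + 2599795645775 = 2599795645769)
1/(W + 202*(S(u(-2)) - 1006)) = 1/(2599795645769 + 202*((-9 + 3*(-3 + (-2)²)) - 1006)) = 1/(2599795645769 + 202*((-9 + 3*(-3 + 4)) - 1006)) = 1/(2599795645769 + 202*((-9 + 3*1) - 1006)) = 1/(2599795645769 + 202*((-9 + 3) - 1006)) = 1/(2599795645769 + 202*(-6 - 1006)) = 1/(2599795645769 + 202*(-1012)) = 1/(2599795645769 - 204424) = 1/2599795441345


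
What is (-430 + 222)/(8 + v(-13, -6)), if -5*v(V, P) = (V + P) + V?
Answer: -130/9 ≈ -14.444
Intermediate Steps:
v(V, P) = -2*V/5 - P/5 (v(V, P) = -((V + P) + V)/5 = -((P + V) + V)/5 = -(P + 2*V)/5 = -2*V/5 - P/5)
(-430 + 222)/(8 + v(-13, -6)) = (-430 + 222)/(8 + (-⅖*(-13) - ⅕*(-6))) = -208/(8 + (26/5 + 6/5)) = -208/(8 + 32/5) = -208/72/5 = -208*5/72 = -130/9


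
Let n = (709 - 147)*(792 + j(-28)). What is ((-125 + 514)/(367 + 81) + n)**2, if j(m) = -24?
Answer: 37389774558023449/200704 ≈ 1.8629e+11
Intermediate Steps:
n = 431616 (n = (709 - 147)*(792 - 24) = 562*768 = 431616)
((-125 + 514)/(367 + 81) + n)**2 = ((-125 + 514)/(367 + 81) + 431616)**2 = (389/448 + 431616)**2 = (193364357/448)**2 = 37389774558023449/200704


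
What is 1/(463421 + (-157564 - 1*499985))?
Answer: -1/194128 ≈ -5.1512e-6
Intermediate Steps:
1/(463421 + (-157564 - 1*499985)) = 1/(463421 + (-157564 - 499985)) = 1/(463421 - 657549) = 1/(-194128) = -1/194128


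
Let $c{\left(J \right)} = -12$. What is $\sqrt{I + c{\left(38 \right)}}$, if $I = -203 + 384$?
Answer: $13$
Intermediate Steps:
$I = 181$
$\sqrt{I + c{\left(38 \right)}} = \sqrt{181 - 12} = \sqrt{169} = 13$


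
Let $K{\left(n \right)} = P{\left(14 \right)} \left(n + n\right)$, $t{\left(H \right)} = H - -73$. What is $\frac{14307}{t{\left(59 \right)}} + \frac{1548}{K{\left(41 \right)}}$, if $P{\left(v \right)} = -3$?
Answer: $\frac{184177}{1804} \approx 102.09$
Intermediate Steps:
$t{\left(H \right)} = 73 + H$ ($t{\left(H \right)} = H + 73 = 73 + H$)
$K{\left(n \right)} = - 6 n$ ($K{\left(n \right)} = - 3 \left(n + n\right) = - 3 \cdot 2 n = - 6 n$)
$\frac{14307}{t{\left(59 \right)}} + \frac{1548}{K{\left(41 \right)}} = \frac{14307}{73 + 59} + \frac{1548}{\left(-6\right) 41} = \frac{14307}{132} + \frac{1548}{-246} = 14307 \cdot \frac{1}{132} + 1548 \left(- \frac{1}{246}\right) = \frac{4769}{44} - \frac{258}{41} = \frac{184177}{1804}$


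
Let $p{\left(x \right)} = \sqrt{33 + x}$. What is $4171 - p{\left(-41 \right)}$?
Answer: $4171 - 2 i \sqrt{2} \approx 4171.0 - 2.8284 i$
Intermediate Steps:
$4171 - p{\left(-41 \right)} = 4171 - \sqrt{33 - 41} = 4171 - \sqrt{-8} = 4171 - 2 i \sqrt{2}$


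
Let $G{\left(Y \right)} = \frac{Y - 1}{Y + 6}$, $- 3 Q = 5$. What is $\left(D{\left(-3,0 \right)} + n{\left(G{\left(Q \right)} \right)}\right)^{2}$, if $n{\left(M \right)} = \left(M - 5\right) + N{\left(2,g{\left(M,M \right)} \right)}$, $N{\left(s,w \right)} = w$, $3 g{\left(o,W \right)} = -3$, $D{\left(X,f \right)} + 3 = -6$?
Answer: $\frac{41209}{169} \approx 243.84$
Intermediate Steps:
$Q = - \frac{5}{3}$ ($Q = \left(- \frac{1}{3}\right) 5 = - \frac{5}{3} \approx -1.6667$)
$D{\left(X,f \right)} = -9$ ($D{\left(X,f \right)} = -3 - 6 = -9$)
$g{\left(o,W \right)} = -1$ ($g{\left(o,W \right)} = \frac{1}{3} \left(-3\right) = -1$)
$G{\left(Y \right)} = \frac{-1 + Y}{6 + Y}$
$n{\left(M \right)} = -6 + M$ ($n{\left(M \right)} = \left(M - 5\right) - 1 = \left(-5 + M\right) - 1 = -6 + M$)
$\left(D{\left(-3,0 \right)} + n{\left(G{\left(Q \right)} \right)}\right)^{2} = \left(-9 - \left(6 - \frac{-1 - \frac{5}{3}}{6 - \frac{5}{3}}\right)\right)^{2} = \left(-9 - \left(6 - \frac{1}{\frac{13}{3}} \left(- \frac{8}{3}\right)\right)\right)^{2} = \left(-9 + \left(-6 + \frac{3}{13} \left(- \frac{8}{3}\right)\right)\right)^{2} = \left(-9 - \frac{86}{13}\right)^{2} = \left(- \frac{203}{13}\right)^{2} = \frac{41209}{169}$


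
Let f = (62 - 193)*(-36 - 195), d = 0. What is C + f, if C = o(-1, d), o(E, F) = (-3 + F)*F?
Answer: 30261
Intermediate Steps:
o(E, F) = F*(-3 + F)
f = 30261 (f = -131*(-231) = 30261)
C = 0 (C = 0*(-3 + 0) = 0*(-3) = 0)
C + f = 0 + 30261 = 30261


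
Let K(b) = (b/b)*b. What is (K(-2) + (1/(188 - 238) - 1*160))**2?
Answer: 65626201/2500 ≈ 26250.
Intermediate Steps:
K(b) = b (K(b) = 1*b = b)
(K(-2) + (1/(188 - 238) - 1*160))**2 = (-2 + (1/(188 - 238) - 1*160))**2 = (-2 + (1/(-50) - 160))**2 = (-2 + (-1/50 - 160))**2 = (-2 - 8001/50)**2 = (-8101/50)**2 = 65626201/2500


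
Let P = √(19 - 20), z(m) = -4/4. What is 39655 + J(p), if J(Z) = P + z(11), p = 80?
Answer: 39654 + I ≈ 39654.0 + 1.0*I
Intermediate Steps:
z(m) = -1 (z(m) = -4*¼ = -1)
P = I (P = √(-1) = I ≈ 1.0*I)
J(Z) = -1 + I (J(Z) = I - 1 = -1 + I)
39655 + J(p) = 39655 + (-1 + I) = 39654 + I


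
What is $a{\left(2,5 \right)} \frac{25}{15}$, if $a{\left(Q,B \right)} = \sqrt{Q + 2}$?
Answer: $\frac{10}{3} \approx 3.3333$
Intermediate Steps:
$a{\left(Q,B \right)} = \sqrt{2 + Q}$
$a{\left(2,5 \right)} \frac{25}{15} = \sqrt{2 + 2} \cdot \frac{25}{15} = \sqrt{4} \cdot 25 \cdot \frac{1}{15} = 2 \cdot \frac{5}{3} = \frac{10}{3}$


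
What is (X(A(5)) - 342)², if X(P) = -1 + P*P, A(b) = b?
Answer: 101124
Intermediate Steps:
X(P) = -1 + P²
(X(A(5)) - 342)² = ((-1 + 5²) - 342)² = ((-1 + 25) - 342)² = (24 - 342)² = (-318)² = 101124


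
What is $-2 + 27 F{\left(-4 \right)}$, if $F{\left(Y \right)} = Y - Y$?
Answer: $-2$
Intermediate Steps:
$F{\left(Y \right)} = 0$
$-2 + 27 F{\left(-4 \right)} = -2 + 27 \cdot 0 = -2 + 0 = -2$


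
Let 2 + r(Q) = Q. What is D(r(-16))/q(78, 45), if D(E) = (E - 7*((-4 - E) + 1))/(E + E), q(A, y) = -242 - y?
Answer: -1/84 ≈ -0.011905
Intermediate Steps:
r(Q) = -2 + Q
D(E) = (21 + 8*E)/(2*E) (D(E) = (E - 7*(-3 - E))/((2*E)) = (E + (21 + 7*E))*(1/(2*E)) = (21 + 8*E)*(1/(2*E)) = (21 + 8*E)/(2*E))
D(r(-16))/q(78, 45) = (4 + 21/(2*(-2 - 16)))/(-242 - 1*45) = (4 + (21/2)/(-18))/(-242 - 45) = (4 + (21/2)*(-1/18))/(-287) = (4 - 7/12)*(-1/287) = (41/12)*(-1/287) = -1/84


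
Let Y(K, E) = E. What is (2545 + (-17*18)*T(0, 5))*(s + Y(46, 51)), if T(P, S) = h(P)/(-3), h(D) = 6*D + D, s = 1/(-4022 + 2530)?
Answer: 193651595/1492 ≈ 1.2979e+5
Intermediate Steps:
s = -1/1492 (s = 1/(-1492) = -1/1492 ≈ -0.00067024)
h(D) = 7*D
T(P, S) = -7*P/3 (T(P, S) = (7*P)/(-3) = (7*P)*(-1/3) = -7*P/3)
(2545 + (-17*18)*T(0, 5))*(s + Y(46, 51)) = (2545 + (-17*18)*(-7/3*0))*(-1/1492 + 51) = (2545 - 306*0)*(76091/1492) = (2545 + 0)*(76091/1492) = 2545*(76091/1492) = 193651595/1492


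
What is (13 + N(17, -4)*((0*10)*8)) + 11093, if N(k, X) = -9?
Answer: 11106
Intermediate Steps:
(13 + N(17, -4)*((0*10)*8)) + 11093 = (13 - 9*0*10*8) + 11093 = (13 - 0*8) + 11093 = (13 - 9*0) + 11093 = (13 + 0) + 11093 = 13 + 11093 = 11106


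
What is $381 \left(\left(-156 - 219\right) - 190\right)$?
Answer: $-215265$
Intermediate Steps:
$381 \left(\left(-156 - 219\right) - 190\right) = 381 \left(-375 - 190\right) = 381 \left(-565\right) = -215265$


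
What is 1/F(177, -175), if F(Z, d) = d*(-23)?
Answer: 1/4025 ≈ 0.00024845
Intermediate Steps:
F(Z, d) = -23*d
1/F(177, -175) = 1/(-23*(-175)) = 1/4025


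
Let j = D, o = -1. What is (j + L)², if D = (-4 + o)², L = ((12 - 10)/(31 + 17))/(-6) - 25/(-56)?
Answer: 657563449/1016064 ≈ 647.17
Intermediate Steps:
L = 443/1008 (L = (2/48)*(-⅙) - 25*(-1/56) = (2*(1/48))*(-⅙) + 25/56 = (1/24)*(-⅙) + 25/56 = -1/144 + 25/56 = 443/1008 ≈ 0.43948)
D = 25 (D = (-4 - 1)² = (-5)² = 25)
j = 25
(j + L)² = (25 + 443/1008)² = (25643/1008)² = 657563449/1016064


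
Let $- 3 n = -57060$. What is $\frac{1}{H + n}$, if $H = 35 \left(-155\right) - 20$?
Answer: $\frac{1}{13575} \approx 7.3665 \cdot 10^{-5}$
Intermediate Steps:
$n = 19020$ ($n = \left(- \frac{1}{3}\right) \left(-57060\right) = 19020$)
$H = -5445$ ($H = -5425 - 20 = -5445$)
$\frac{1}{H + n} = \frac{1}{-5445 + 19020} = \frac{1}{13575}$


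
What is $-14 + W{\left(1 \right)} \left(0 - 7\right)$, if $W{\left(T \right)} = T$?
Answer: $-21$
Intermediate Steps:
$-14 + W{\left(1 \right)} \left(0 - 7\right) = -14 + 1 \left(0 - 7\right) = -14 + 1 \left(-7\right) = -14 - 7 = -21$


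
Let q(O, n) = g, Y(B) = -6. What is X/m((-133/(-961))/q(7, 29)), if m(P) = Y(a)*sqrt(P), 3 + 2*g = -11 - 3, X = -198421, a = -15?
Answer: -6151051*I*sqrt(4522)/1596 ≈ -2.5917e+5*I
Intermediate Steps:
g = -17/2 (g = -3/2 + (-11 - 3)/2 = -3/2 + (1/2)*(-14) = -3/2 - 7 = -17/2 ≈ -8.5000)
q(O, n) = -17/2
m(P) = -6*sqrt(P)
X/m((-133/(-961))/q(7, 29)) = -198421*31*I*sqrt(4522)/1596 = -6151051*I*sqrt(4522)/1596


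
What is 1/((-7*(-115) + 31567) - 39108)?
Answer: -1/6736 ≈ -0.00014846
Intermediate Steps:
1/((-7*(-115) + 31567) - 39108) = 1/((805 + 31567) - 39108) = 1/(32372 - 39108) = 1/(-6736) = -1/6736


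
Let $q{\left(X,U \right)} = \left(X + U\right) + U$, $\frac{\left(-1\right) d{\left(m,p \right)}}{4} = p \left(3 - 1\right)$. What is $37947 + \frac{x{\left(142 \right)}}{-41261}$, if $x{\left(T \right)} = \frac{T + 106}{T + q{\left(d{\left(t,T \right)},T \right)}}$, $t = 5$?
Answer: $\frac{17930147239}{472505} \approx 37947.0$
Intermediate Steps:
$d{\left(m,p \right)} = - 8 p$ ($d{\left(m,p \right)} = - 4 p \left(3 - 1\right) = - 4 p 2 = - 4 \cdot 2 p = - 8 p$)
$q{\left(X,U \right)} = X + 2 U$ ($q{\left(X,U \right)} = \left(U + X\right) + U = X + 2 U$)
$x{\left(T \right)} = - \frac{106 + T}{5 T}$ ($x{\left(T \right)} = \frac{T + 106}{T + \left(- 8 T + 2 T\right)} = \frac{106 + T}{T - 6 T} = \frac{106 + T}{\left(-5\right) T} = \left(106 + T\right) \left(- \frac{1}{5 T}\right) = - \frac{106 + T}{5 T}$)
$37947 + \frac{x{\left(142 \right)}}{-41261} = 37947 + \frac{\frac{1}{5} \cdot \frac{1}{142} \left(-106 - 142\right)}{-41261} = 37947 + \frac{1}{5} \cdot \frac{1}{142} \left(-106 - 142\right) \left(- \frac{1}{41261}\right) = 37947 + \frac{1}{5} \cdot \frac{1}{142} \left(-248\right) \left(- \frac{1}{41261}\right) = 37947 - - \frac{4}{472505} = 37947 + \frac{4}{472505} = \frac{17930147239}{472505}$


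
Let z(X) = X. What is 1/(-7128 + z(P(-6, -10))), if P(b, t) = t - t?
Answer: -1/7128 ≈ -0.00014029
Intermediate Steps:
P(b, t) = 0
1/(-7128 + z(P(-6, -10))) = 1/(-7128 + 0) = 1/(-7128) = -1/7128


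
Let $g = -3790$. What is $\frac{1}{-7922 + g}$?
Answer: $- \frac{1}{11712} \approx -8.5382 \cdot 10^{-5}$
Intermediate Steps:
$\frac{1}{-7922 + g} = \frac{1}{-7922 - 3790} = \frac{1}{-11712} = - \frac{1}{11712}$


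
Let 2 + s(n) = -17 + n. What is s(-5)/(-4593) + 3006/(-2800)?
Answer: -2289893/2143400 ≈ -1.0683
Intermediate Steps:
s(n) = -19 + n (s(n) = -2 + (-17 + n) = -19 + n)
s(-5)/(-4593) + 3006/(-2800) = (-19 - 5)/(-4593) + 3006/(-2800) = -24*(-1/4593) + 3006*(-1/2800) = 8/1531 - 1503/1400 = -2289893/2143400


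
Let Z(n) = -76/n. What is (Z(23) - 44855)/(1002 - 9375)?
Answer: 1031741/192579 ≈ 5.3575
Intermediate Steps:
(Z(23) - 44855)/(1002 - 9375) = (-76/23 - 44855)/(1002 - 9375) = (-76*1/23 - 44855)/(-8373) = (-76/23 - 44855)*(-1/8373) = -1031741/23*(-1/8373) = 1031741/192579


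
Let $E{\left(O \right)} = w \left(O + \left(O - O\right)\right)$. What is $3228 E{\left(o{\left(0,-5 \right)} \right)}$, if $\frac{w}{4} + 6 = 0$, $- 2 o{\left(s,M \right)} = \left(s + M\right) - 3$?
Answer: $-309888$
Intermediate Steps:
$o{\left(s,M \right)} = \frac{3}{2} - \frac{M}{2} - \frac{s}{2}$ ($o{\left(s,M \right)} = - \frac{\left(s + M\right) - 3}{2} = - \frac{\left(M + s\right) - 3}{2} = - \frac{-3 + M + s}{2} = \frac{3}{2} - \frac{M}{2} - \frac{s}{2}$)
$w = -24$ ($w = -24 + 4 \cdot 0 = -24 + 0 = -24$)
$E{\left(O \right)} = - 24 O$ ($E{\left(O \right)} = - 24 \left(O + \left(O - O\right)\right) = - 24 \left(O + 0\right) = - 24 O$)
$3228 E{\left(o{\left(0,-5 \right)} \right)} = 3228 \left(- 24 \left(\frac{3}{2} - - \frac{5}{2} - 0\right)\right) = 3228 \left(- 24 \left(\frac{3}{2} + \frac{5}{2} + 0\right)\right) = 3228 \left(\left(-24\right) 4\right) = 3228 \left(-96\right) = -309888$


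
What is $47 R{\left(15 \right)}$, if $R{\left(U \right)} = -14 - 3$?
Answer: $-799$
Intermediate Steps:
$R{\left(U \right)} = -17$ ($R{\left(U \right)} = -14 - 3 = -17$)
$47 R{\left(15 \right)} = 47 \left(-17\right) = -799$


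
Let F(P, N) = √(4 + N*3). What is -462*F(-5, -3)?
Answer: -462*I*√5 ≈ -1033.1*I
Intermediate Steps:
F(P, N) = √(4 + 3*N)
-462*F(-5, -3) = -462*√(4 + 3*(-3)) = -462*√(4 - 9) = -462*I*√5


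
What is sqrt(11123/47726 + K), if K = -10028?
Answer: I*sqrt(9513101830)/974 ≈ 100.14*I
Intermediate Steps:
sqrt(11123/47726 + K) = sqrt(11123/47726 - 10028) = sqrt(11123*(1/47726) - 10028) = sqrt(227/974 - 10028) = sqrt(-9767045/974) = I*sqrt(9513101830)/974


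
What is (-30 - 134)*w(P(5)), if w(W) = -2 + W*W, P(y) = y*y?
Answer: -102172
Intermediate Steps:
P(y) = y**2
w(W) = -2 + W**2
(-30 - 134)*w(P(5)) = (-30 - 134)*(-2 + (5**2)**2) = -164*(-2 + 25**2) = -164*(-2 + 625) = -164*623 = -102172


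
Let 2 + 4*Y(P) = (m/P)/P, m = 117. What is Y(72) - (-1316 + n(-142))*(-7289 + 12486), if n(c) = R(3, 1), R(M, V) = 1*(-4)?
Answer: 15805531021/2304 ≈ 6.8600e+6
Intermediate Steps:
R(M, V) = -4
n(c) = -4
Y(P) = -½ + 117/(4*P²) (Y(P) = -½ + ((117/P)/P)/4 = -½ + (117/P²)/4 = -½ + 117/(4*P²))
Y(72) - (-1316 + n(-142))*(-7289 + 12486) = (-½ + (117/4)/72²) - (-1316 - 4)*(-7289 + 12486) = (-½ + (117/4)*(1/5184)) - (-1320)*5197 = (-½ + 13/2304) - 1*(-6860040) = -1139/2304 + 6860040 = 15805531021/2304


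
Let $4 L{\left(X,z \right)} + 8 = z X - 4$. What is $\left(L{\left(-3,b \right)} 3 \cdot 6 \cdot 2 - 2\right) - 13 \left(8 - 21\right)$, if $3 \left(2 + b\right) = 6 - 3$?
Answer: $86$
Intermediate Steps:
$b = -1$ ($b = -2 + \frac{6 - 3}{3} = -2 + \frac{1}{3} \cdot 3 = -2 + 1 = -1$)
$L{\left(X,z \right)} = -3 + \frac{X z}{4}$ ($L{\left(X,z \right)} = -2 + \frac{z X - 4}{4} = -2 + \frac{X z - 4}{4} = -2 + \frac{-4 + X z}{4} = -2 + \left(-1 + \frac{X z}{4}\right) = -3 + \frac{X z}{4}$)
$\left(L{\left(-3,b \right)} 3 \cdot 6 \cdot 2 - 2\right) - 13 \left(8 - 21\right) = \left(\left(-3 + \frac{1}{4} \left(-3\right) \left(-1\right)\right) 3 \cdot 6 \cdot 2 - 2\right) - 13 \left(8 - 21\right) = \left(\left(-3 + \frac{3}{4}\right) 18 \cdot 2 - 2\right) - -169 = \left(\left(- \frac{9}{4}\right) 36 - 2\right) + 169 = \left(-81 - 2\right) + 169 = -83 + 169 = 86$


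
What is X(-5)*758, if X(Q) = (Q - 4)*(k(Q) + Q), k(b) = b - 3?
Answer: 88686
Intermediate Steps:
k(b) = -3 + b
X(Q) = (-4 + Q)*(-3 + 2*Q) (X(Q) = (Q - 4)*((-3 + Q) + Q) = (-4 + Q)*(-3 + 2*Q))
X(-5)*758 = (12 - 11*(-5) + 2*(-5)²)*758 = (12 + 55 + 2*25)*758 = (12 + 55 + 50)*758 = 117*758 = 88686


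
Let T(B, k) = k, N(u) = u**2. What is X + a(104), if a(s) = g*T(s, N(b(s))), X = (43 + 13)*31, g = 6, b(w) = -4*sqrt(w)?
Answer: 11720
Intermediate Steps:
X = 1736 (X = 56*31 = 1736)
a(s) = 96*s (a(s) = 6*(-4*sqrt(s))**2 = 6*(16*s) = 96*s)
X + a(104) = 1736 + 96*104 = 1736 + 9984 = 11720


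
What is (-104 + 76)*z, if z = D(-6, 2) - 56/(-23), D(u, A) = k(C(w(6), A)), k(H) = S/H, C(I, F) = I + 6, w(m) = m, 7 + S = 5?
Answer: -4382/69 ≈ -63.507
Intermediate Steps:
S = -2 (S = -7 + 5 = -2)
C(I, F) = 6 + I
k(H) = -2/H
D(u, A) = -1/6 (D(u, A) = -2/(6 + 6) = -2/12 = -2*1/12 = -1/6)
z = 313/138 (z = -1/6 - 56/(-23) = -1/6 - 56*(-1/23) = -1/6 + 56/23 = 313/138 ≈ 2.2681)
(-104 + 76)*z = (-104 + 76)*(313/138) = -28*313/138 = -4382/69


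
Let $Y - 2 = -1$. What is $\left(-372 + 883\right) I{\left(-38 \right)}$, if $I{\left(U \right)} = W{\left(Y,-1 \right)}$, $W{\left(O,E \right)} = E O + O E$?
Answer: $-1022$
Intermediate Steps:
$Y = 1$ ($Y = 2 - 1 = 1$)
$W{\left(O,E \right)} = 2 E O$ ($W{\left(O,E \right)} = E O + E O = 2 E O$)
$I{\left(U \right)} = -2$ ($I{\left(U \right)} = 2 \left(-1\right) 1 = -2$)
$\left(-372 + 883\right) I{\left(-38 \right)} = \left(-372 + 883\right) \left(-2\right) = 511 \left(-2\right) = -1022$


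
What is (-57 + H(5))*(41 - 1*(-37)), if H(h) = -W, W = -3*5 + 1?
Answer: -3354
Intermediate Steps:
W = -14 (W = -15 + 1 = -14)
H(h) = 14 (H(h) = -1*(-14) = 14)
(-57 + H(5))*(41 - 1*(-37)) = (-57 + 14)*(41 - 1*(-37)) = -43*(41 + 37) = -43*78 = -3354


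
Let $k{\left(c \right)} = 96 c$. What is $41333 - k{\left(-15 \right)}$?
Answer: $42773$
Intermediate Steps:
$41333 - k{\left(-15 \right)} = 41333 - 96 \left(-15\right) = 41333 - -1440 = 41333 + 1440 = 42773$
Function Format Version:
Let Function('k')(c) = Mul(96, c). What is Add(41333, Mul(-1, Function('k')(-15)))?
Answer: 42773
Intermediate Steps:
Add(41333, Mul(-1, Function('k')(-15))) = Add(41333, Mul(-1, Mul(96, -15))) = Add(41333, Mul(-1, -1440)) = Add(41333, 1440) = 42773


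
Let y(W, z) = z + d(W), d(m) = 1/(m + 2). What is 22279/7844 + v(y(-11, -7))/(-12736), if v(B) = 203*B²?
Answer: 257205953/126437436 ≈ 2.0343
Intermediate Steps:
d(m) = 1/(2 + m)
y(W, z) = z + 1/(2 + W)
22279/7844 + v(y(-11, -7))/(-12736) = 22279/7844 + (203*((1 - 7*(2 - 11))/(2 - 11))²)/(-12736) = 22279*(1/7844) + (203*((1 - 7*(-9))/(-9))²)*(-1/12736) = 22279/7844 + (203*(-(1 + 63)/9)²)*(-1/12736) = 22279/7844 + (203*(-⅑*64)²)*(-1/12736) = 22279/7844 + (203*(-64/9)²)*(-1/12736) = 22279/7844 + (203*(4096/81))*(-1/12736) = 22279/7844 + (831488/81)*(-1/12736) = 22279/7844 - 12992/16119 = 257205953/126437436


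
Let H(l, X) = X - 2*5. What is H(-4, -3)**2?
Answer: 169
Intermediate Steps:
H(l, X) = -10 + X (H(l, X) = X - 10 = -10 + X)
H(-4, -3)**2 = (-10 - 3)**2 = (-13)**2 = 169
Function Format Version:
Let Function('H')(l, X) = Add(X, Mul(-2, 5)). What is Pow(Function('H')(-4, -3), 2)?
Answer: 169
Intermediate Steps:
Function('H')(l, X) = Add(-10, X) (Function('H')(l, X) = Add(X, -10) = Add(-10, X))
Pow(Function('H')(-4, -3), 2) = Pow(Add(-10, -3), 2) = Pow(-13, 2) = 169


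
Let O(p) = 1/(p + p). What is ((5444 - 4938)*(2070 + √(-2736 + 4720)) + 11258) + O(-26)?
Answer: 55051255/52 + 4048*√31 ≈ 1.0812e+6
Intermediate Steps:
O(p) = 1/(2*p)
((5444 - 4938)*(2070 + √(-2736 + 4720)) + 11258) + O(-26) = ((5444 - 4938)*(2070 + √(-2736 + 4720)) + 11258) + (½)/(-26) = (506*(2070 + √1984) + 11258) + (½)*(-1/26) = (506*(2070 + 8*√31) + 11258) - 1/52 = ((1047420 + 4048*√31) + 11258) - 1/52 = (1058678 + 4048*√31) - 1/52 = 55051255/52 + 4048*√31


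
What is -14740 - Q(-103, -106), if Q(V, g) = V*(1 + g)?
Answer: -25555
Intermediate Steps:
-14740 - Q(-103, -106) = -14740 - (-103)*(1 - 106) = -14740 - (-103)*(-105) = -14740 - 1*10815 = -14740 - 10815 = -25555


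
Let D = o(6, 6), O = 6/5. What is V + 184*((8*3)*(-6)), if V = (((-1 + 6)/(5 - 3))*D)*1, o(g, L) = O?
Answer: -26493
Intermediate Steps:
O = 6/5 (O = 6*(⅕) = 6/5 ≈ 1.2000)
o(g, L) = 6/5
D = 6/5 ≈ 1.2000
V = 3 (V = (((-1 + 6)/(5 - 3))*(6/5))*1 = ((5/2)*(6/5))*1 = 3*1 = 3)
V + 184*((8*3)*(-6)) = 3 + 184*((8*3)*(-6)) = 3 + 184*(24*(-6)) = 3 + 184*(-144) = 3 - 26496 = -26493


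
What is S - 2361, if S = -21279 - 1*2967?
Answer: -26607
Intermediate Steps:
S = -24246 (S = -21279 - 2967 = -24246)
S - 2361 = -24246 - 2361 = -26607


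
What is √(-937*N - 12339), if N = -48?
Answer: √32637 ≈ 180.66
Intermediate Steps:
√(-937*N - 12339) = √(-937*(-48) - 12339) = √(44976 - 12339) = √32637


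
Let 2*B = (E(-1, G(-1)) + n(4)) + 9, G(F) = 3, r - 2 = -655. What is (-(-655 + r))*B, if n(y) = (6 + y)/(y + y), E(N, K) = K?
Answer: 17331/2 ≈ 8665.5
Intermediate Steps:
r = -653 (r = 2 - 655 = -653)
n(y) = (6 + y)/(2*y) (n(y) = (6 + y)/((2*y)) = (6 + y)*(1/(2*y)) = (6 + y)/(2*y))
B = 53/8 (B = ((3 + (1/2)*(6 + 4)/4) + 9)/2 = ((3 + (1/2)*(1/4)*10) + 9)/2 = ((3 + 5/4) + 9)/2 = (17/4 + 9)/2 = (1/2)*(53/4) = 53/8 ≈ 6.6250)
(-(-655 + r))*B = -(-655 - 653)*(53/8) = -1*(-1308)*(53/8) = 1308*(53/8) = 17331/2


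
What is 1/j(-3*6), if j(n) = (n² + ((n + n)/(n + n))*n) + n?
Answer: 1/288 ≈ 0.0034722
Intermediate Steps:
j(n) = n² + 2*n (j(n) = (n² + ((2*n)/((2*n)))*n) + n = (n² + ((2*n)*(1/(2*n)))*n) + n = (n² + 1*n) + n = (n² + n) + n = (n + n²) + n = n² + 2*n)
1/j(-3*6) = 1/((-3*6)*(2 - 3*6)) = 1/(-18*(2 - 18)) = 1/(-18*(-16)) = 1/288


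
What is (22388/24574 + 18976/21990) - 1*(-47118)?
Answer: 6365672488756/135095565 ≈ 47120.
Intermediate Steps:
(22388/24574 + 18976/21990) - 1*(-47118) = (22388*(1/24574) + 18976*(1/21990)) + 47118 = (11194/12287 + 9488/10995) + 47118 = 239657086/135095565 + 47118 = 6365672488756/135095565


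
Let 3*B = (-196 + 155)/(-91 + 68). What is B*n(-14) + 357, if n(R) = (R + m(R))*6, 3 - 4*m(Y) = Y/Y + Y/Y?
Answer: 14167/46 ≈ 307.98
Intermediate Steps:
m(Y) = 1/4 (m(Y) = 3/4 - (Y/Y + Y/Y)/4 = 3/4 - (1 + 1)/4 = 3/4 - 1/4*2 = 3/4 - 1/2 = 1/4)
B = 41/69 (B = ((-196 + 155)/(-91 + 68))/3 = (-41/(-23))/3 = (-41*(-1/23))/3 = (1/3)*(41/23) = 41/69 ≈ 0.59420)
n(R) = 3/2 + 6*R (n(R) = (R + 1/4)*6 = (1/4 + R)*6 = 3/2 + 6*R)
B*n(-14) + 357 = 41*(3/2 + 6*(-14))/69 + 357 = 41*(3/2 - 84)/69 + 357 = (41/69)*(-165/2) + 357 = -2255/46 + 357 = 14167/46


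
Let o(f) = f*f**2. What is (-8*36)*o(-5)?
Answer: 36000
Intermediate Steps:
o(f) = f**3
(-8*36)*o(-5) = -8*36*(-5)**3 = -288*(-125) = 36000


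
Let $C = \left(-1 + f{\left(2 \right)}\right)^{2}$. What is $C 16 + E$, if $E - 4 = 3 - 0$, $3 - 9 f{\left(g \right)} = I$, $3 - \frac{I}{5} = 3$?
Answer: $\frac{127}{9} \approx 14.111$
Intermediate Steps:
$I = 0$ ($I = 15 - 15 = 0$)
$f{\left(g \right)} = \frac{1}{3}$ ($f{\left(g \right)} = \frac{1}{3} - 0 = \frac{1}{3} + 0 = \frac{1}{3}$)
$E = 7$ ($E = 4 + \left(3 - 0\right) = 4 + \left(3 + 0\right) = 4 + 3 = 7$)
$C = \frac{4}{9}$ ($C = \left(-1 + \frac{1}{3}\right)^{2} = \left(- \frac{2}{3}\right)^{2} = \frac{4}{9} \approx 0.44444$)
$C 16 + E = \frac{4}{9} \cdot 16 + 7 = \frac{64}{9} + 7 = \frac{127}{9}$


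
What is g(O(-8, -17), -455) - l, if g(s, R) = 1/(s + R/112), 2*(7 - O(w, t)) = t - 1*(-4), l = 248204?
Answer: -37478788/151 ≈ -2.4820e+5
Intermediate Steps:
O(w, t) = 5 - t/2 (O(w, t) = 7 - (t - 1*(-4))/2 = 7 - (t + 4)/2 = 7 - (4 + t)/2 = 7 + (-2 - t/2) = 5 - t/2)
g(s, R) = 1/(s + R/112) (g(s, R) = 1/(s + R*(1/112)) = 1/(s + R/112))
g(O(-8, -17), -455) - l = 112/(-455 + 112*(5 - ½*(-17))) - 1*248204 = 112/(-455 + 112*(5 + 17/2)) - 248204 = 112/(-455 + 112*(27/2)) - 248204 = 112/(-455 + 1512) - 248204 = 112/1057 - 248204 = 112*(1/1057) - 248204 = 16/151 - 248204 = -37478788/151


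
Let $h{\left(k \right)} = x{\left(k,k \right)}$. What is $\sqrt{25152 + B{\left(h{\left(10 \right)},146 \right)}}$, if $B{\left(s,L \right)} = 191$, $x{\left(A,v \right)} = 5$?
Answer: $\sqrt{25343} \approx 159.19$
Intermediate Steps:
$h{\left(k \right)} = 5$
$\sqrt{25152 + B{\left(h{\left(10 \right)},146 \right)}} = \sqrt{25152 + 191} = \sqrt{25343}$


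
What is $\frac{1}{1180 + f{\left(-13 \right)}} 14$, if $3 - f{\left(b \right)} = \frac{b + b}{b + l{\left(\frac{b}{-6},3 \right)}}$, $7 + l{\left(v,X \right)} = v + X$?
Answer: $\frac{1246}{105131} \approx 0.011852$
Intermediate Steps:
$l{\left(v,X \right)} = -7 + X + v$ ($l{\left(v,X \right)} = -7 + \left(v + X\right) = -7 + \left(X + v\right) = -7 + X + v$)
$f{\left(b \right)} = 3 - \frac{2 b}{-4 + \frac{5 b}{6}}$ ($f{\left(b \right)} = 3 - \frac{b + b}{b + \left(-7 + 3 + \frac{b}{-6}\right)} = 3 - \frac{2 b}{b + \left(-7 + 3 + b \left(- \frac{1}{6}\right)\right)} = 3 - \frac{2 b}{b - \left(4 + \frac{b}{6}\right)} = 3 - \frac{2 b}{-4 + \frac{5 b}{6}}$)
$\frac{1}{1180 + f{\left(-13 \right)}} 14 = \frac{1}{1180 + \frac{3 \left(-24 - 13\right)}{-24 + 5 \left(-13\right)}} 14 = \frac{1}{1180 + 3 \frac{1}{-24 - 65} \left(-37\right)} 14 = \frac{1}{1180 + 3 \frac{1}{-89} \left(-37\right)} 14 = \frac{1}{1180 + 3 \left(- \frac{1}{89}\right) \left(-37\right)} 14 = \frac{1}{1180 + \frac{111}{89}} \cdot 14 = \frac{1}{\frac{105131}{89}} \cdot 14 = \frac{89}{105131} \cdot 14 = \frac{1246}{105131}$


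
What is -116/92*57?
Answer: -1653/23 ≈ -71.870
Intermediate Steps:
-116/92*57 = -116*1/92*57 = -29/23*57 = -1653/23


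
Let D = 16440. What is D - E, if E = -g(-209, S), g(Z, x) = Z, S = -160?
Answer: 16231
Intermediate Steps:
E = 209 (E = -1*(-209) = 209)
D - E = 16440 - 1*209 = 16440 - 209 = 16231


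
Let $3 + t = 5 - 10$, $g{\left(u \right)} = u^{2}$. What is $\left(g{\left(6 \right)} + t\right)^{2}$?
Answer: $784$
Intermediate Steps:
$t = -8$ ($t = -3 + \left(5 - 10\right) = -3 - 5 = -8$)
$\left(g{\left(6 \right)} + t\right)^{2} = \left(6^{2} - 8\right)^{2} = \left(36 - 8\right)^{2} = 28^{2} = 784$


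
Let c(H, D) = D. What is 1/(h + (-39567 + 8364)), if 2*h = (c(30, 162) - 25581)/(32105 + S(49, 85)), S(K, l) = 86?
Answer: -64382/2008936965 ≈ -3.2048e-5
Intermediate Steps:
h = -25419/64382 (h = ((162 - 25581)/(32105 + 86))/2 = (-25419/32191)/2 = (-25419*1/32191)/2 = (½)*(-25419/32191) = -25419/64382 ≈ -0.39482)
1/(h + (-39567 + 8364)) = 1/(-25419/64382 + (-39567 + 8364)) = 1/(-25419/64382 - 31203) = 1/(-2008936965/64382) = -64382/2008936965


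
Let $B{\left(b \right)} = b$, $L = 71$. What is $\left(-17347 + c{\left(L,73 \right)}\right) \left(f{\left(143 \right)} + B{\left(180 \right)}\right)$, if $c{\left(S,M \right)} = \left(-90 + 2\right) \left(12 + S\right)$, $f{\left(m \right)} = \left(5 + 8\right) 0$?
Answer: $-4437180$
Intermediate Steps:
$f{\left(m \right)} = 0$ ($f{\left(m \right)} = 13 \cdot 0 = 0$)
$c{\left(S,M \right)} = -1056 - 88 S$ ($c{\left(S,M \right)} = - 88 \left(12 + S\right) = -1056 - 88 S$)
$\left(-17347 + c{\left(L,73 \right)}\right) \left(f{\left(143 \right)} + B{\left(180 \right)}\right) = \left(-17347 - 7304\right) \left(0 + 180\right) = \left(-17347 - 7304\right) 180 = \left(-24651\right) 180 = -4437180$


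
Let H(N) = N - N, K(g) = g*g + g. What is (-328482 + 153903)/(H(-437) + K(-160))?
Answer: -58193/8480 ≈ -6.8624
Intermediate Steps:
K(g) = g + g**2 (K(g) = g**2 + g = g + g**2)
H(N) = 0
(-328482 + 153903)/(H(-437) + K(-160)) = (-328482 + 153903)/(0 - 160*(1 - 160)) = -174579/(0 - 160*(-159)) = -174579/(0 + 25440) = -174579/25440 = -174579*1/25440 = -58193/8480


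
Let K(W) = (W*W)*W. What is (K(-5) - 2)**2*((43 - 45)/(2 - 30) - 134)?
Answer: -30241875/14 ≈ -2.1601e+6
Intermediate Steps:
K(W) = W**3 (K(W) = W**2*W = W**3)
(K(-5) - 2)**2*((43 - 45)/(2 - 30) - 134) = ((-5)**3 - 2)**2*((43 - 45)/(2 - 30) - 134) = (-125 - 2)**2*(-2/(-28) - 134) = (-127)**2*(-2*(-1/28) - 134) = 16129*(1/14 - 134) = 16129*(-1875/14) = -30241875/14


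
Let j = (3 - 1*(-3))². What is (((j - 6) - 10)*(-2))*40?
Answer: -1600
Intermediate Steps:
j = 36 (j = (3 + 3)² = 6² = 36)
(((j - 6) - 10)*(-2))*40 = (((36 - 6) - 10)*(-2))*40 = ((30 - 10)*(-2))*40 = (20*(-2))*40 = -40*40 = -1600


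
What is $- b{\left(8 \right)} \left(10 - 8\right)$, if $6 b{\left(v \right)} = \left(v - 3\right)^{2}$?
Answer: $- \frac{25}{3} \approx -8.3333$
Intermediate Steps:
$b{\left(v \right)} = \frac{\left(-3 + v\right)^{2}}{6}$ ($b{\left(v \right)} = \frac{\left(v - 3\right)^{2}}{6} = \frac{\left(-3 + v\right)^{2}}{6}$)
$- b{\left(8 \right)} \left(10 - 8\right) = - \frac{\left(-3 + 8\right)^{2}}{6} \left(10 - 8\right) = - \frac{5^{2}}{6} \cdot 2 = - \frac{1}{6} \cdot 25 \cdot 2 = - \frac{25 \cdot 2}{6} = \left(-1\right) \frac{25}{3} = - \frac{25}{3}$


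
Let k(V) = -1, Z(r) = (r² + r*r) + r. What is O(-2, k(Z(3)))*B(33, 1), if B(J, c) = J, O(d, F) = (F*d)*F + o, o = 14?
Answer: 396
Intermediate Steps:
Z(r) = r + 2*r² (Z(r) = (r² + r²) + r = 2*r² + r = r + 2*r²)
O(d, F) = 14 + d*F² (O(d, F) = (F*d)*F + 14 = d*F² + 14 = 14 + d*F²)
O(-2, k(Z(3)))*B(33, 1) = (14 - 2*(-1)²)*33 = (14 - 2*1)*33 = (14 - 2)*33 = 12*33 = 396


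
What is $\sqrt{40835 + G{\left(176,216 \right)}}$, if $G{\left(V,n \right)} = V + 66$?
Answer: $\sqrt{41077} \approx 202.67$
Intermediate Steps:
$G{\left(V,n \right)} = 66 + V$
$\sqrt{40835 + G{\left(176,216 \right)}} = \sqrt{40835 + \left(66 + 176\right)} = \sqrt{40835 + 242} = \sqrt{41077}$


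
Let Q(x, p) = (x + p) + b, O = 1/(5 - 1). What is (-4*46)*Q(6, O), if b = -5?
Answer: -230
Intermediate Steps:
O = 1/4 ≈ 0.25000
Q(x, p) = -5 + p + x (Q(x, p) = (x + p) - 5 = (p + x) - 5 = -5 + p + x)
(-4*46)*Q(6, O) = (-4*46)*(-5 + 1/4 + 6) = -184*5/4 = -230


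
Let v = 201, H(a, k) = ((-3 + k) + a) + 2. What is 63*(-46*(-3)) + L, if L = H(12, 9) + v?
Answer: 8915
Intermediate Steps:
H(a, k) = -1 + a + k (H(a, k) = (-3 + a + k) + 2 = -1 + a + k)
L = 221 (L = (-1 + 12 + 9) + 201 = 20 + 201 = 221)
63*(-46*(-3)) + L = 63*(-46*(-3)) + 221 = 63*138 + 221 = 8694 + 221 = 8915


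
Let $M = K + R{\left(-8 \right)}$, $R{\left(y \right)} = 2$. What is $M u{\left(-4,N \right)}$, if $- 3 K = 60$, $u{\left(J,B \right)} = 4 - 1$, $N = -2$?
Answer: $-54$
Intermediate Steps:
$u{\left(J,B \right)} = 3$
$K = -20$ ($K = \left(- \frac{1}{3}\right) 60 = -20$)
$M = -18$ ($M = -20 + 2 = -18$)
$M u{\left(-4,N \right)} = \left(-18\right) 3 = -54$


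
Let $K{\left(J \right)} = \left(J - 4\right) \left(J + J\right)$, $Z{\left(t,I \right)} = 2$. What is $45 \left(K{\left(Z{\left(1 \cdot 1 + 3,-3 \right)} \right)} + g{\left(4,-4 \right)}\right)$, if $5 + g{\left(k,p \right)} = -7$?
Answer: $-900$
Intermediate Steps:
$g{\left(k,p \right)} = -12$ ($g{\left(k,p \right)} = -5 - 7 = -12$)
$K{\left(J \right)} = 2 J \left(-4 + J\right)$ ($K{\left(J \right)} = \left(-4 + J\right) 2 J = 2 J \left(-4 + J\right)$)
$45 \left(K{\left(Z{\left(1 \cdot 1 + 3,-3 \right)} \right)} + g{\left(4,-4 \right)}\right) = 45 \left(2 \cdot 2 \left(-4 + 2\right) - 12\right) = 45 \left(2 \cdot 2 \left(-2\right) - 12\right) = 45 \left(-8 - 12\right) = 45 \left(-20\right) = -900$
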